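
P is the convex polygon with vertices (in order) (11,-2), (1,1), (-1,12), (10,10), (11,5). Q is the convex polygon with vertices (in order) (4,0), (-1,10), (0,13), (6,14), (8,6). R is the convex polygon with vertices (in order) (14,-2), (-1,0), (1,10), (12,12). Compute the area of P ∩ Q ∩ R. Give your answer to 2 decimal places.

50.96

The intersection is the polygon with vertices (0.429,7.143), (1,10), (5.5,10.818), (6.857,10.571), (8,6), (4.056,0.083), (3.941,0.118).
By the shoelace formula its area is 50.96.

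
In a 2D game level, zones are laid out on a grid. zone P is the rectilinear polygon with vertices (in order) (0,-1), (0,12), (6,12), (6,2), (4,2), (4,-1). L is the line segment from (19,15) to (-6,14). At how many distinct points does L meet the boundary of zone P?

The segment lies entirely outside zone P and never meets its boundary.

0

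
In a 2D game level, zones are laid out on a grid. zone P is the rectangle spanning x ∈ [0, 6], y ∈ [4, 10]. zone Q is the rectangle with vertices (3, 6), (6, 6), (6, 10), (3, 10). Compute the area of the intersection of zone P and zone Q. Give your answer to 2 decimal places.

|zone P∩zone Q|: x∈[3,6], y∈[6,10] → 3·4 = 12.

12.00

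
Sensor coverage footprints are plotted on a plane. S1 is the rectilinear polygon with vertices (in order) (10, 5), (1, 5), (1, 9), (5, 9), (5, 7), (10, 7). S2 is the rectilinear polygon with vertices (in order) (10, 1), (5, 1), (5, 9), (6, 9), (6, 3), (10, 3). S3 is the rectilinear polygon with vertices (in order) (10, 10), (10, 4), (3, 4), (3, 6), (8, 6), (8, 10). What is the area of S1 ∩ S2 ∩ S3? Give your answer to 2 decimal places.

1.00

The intersection is the polygon with vertices (5,6), (6,6), (6,5), (5,5).
By the shoelace formula its area is 1.00.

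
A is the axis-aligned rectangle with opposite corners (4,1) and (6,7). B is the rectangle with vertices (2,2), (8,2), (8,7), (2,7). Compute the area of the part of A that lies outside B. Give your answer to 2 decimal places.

2.00

|A∩B|: x∈[4,6], y∈[2,7] → 2·5 = 10.
|A| = 12.
|A ∖ B| = |A| − |A∩B| = 12 − 10 = 2.00.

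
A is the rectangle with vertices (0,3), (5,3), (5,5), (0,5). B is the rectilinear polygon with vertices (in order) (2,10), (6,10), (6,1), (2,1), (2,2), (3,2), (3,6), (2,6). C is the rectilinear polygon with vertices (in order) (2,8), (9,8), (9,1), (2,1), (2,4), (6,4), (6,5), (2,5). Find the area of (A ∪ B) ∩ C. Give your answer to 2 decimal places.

|A ∪ B| = 38.
|(A ∪ B) ∩ C| = 22.00.

22.00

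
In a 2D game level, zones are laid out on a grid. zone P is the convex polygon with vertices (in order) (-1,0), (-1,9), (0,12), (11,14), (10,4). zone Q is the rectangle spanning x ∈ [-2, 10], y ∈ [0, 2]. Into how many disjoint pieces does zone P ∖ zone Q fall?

1

zone P ∖ zone Q is a single connected region.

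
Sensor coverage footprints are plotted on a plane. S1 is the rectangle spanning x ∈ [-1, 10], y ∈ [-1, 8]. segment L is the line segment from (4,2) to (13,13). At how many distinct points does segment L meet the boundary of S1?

The segment meets the boundary at (8.909,8).

1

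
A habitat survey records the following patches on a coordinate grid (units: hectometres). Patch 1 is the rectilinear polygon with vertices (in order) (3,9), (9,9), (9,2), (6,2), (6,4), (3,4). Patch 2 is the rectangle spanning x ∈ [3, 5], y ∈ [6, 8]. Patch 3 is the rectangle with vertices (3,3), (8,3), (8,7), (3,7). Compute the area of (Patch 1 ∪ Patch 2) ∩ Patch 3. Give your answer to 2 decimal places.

17.00

The region (Patch 1 ∪ Patch 2) ∩ Patch 3 is the polygon with vertices (6,4), (3,4), (3,6), (3,7), (8,7), (8,3), (6,3).
By the shoelace formula its area is 17.00.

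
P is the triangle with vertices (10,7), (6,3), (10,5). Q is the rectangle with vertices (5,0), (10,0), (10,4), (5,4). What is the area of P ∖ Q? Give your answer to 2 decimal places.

|P| = 4, |P∩Q| = 0.5.
|P ∖ Q| = |P| − |P∩Q| = 4 − 0.5 = 3.50.

3.50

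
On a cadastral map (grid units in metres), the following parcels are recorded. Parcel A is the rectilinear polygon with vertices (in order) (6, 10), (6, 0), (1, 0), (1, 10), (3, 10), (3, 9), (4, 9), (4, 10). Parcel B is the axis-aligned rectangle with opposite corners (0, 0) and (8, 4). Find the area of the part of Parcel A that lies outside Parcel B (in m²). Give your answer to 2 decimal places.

29.00

|Parcel A| = 49, |Parcel A∩Parcel B| = 20.
|Parcel A ∖ Parcel B| = |Parcel A| − |Parcel A∩Parcel B| = 49 − 20 = 29.00.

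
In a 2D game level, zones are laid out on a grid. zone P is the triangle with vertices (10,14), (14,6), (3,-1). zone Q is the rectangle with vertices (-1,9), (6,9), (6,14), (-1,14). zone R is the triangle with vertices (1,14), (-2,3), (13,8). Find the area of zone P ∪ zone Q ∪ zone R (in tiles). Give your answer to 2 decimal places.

132.38

By inclusion–exclusion:
Individual areas: |zone P| = 58, |zone Q| = 35, |zone R| = 75.
|zone P∩zone Q| = 0.
|zone P∩zone R| = 13.4584.
|zone Q∩zone R| = 22.1591.
|zone P∩zone Q∩zone R| = 0.
|zone P ∪ zone Q ∪ zone R| = 168 − 35.6175 + 0 = 132.38.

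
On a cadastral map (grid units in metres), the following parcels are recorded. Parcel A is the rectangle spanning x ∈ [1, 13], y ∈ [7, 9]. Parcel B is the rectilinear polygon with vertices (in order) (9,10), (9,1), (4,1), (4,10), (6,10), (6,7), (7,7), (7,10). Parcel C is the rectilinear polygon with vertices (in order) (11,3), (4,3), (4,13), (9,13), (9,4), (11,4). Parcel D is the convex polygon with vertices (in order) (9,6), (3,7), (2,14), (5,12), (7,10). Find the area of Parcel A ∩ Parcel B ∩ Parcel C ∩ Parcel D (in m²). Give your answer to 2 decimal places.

6.00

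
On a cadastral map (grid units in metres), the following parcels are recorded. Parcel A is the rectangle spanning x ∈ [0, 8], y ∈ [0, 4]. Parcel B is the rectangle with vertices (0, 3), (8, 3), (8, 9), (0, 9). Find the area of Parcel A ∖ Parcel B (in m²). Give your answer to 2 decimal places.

24.00

|Parcel A∩Parcel B|: x∈[0,8], y∈[3,4] → 8·1 = 8.
|Parcel A| = 32.
|Parcel A ∖ Parcel B| = |Parcel A| − |Parcel A∩Parcel B| = 32 − 8 = 24.00.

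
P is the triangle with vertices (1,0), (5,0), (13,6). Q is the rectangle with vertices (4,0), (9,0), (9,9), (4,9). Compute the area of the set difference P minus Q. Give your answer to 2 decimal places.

4.25

|P| = 12, |P∩Q| = 7.75.
|P ∖ Q| = |P| − |P∩Q| = 12 − 7.75 = 4.25.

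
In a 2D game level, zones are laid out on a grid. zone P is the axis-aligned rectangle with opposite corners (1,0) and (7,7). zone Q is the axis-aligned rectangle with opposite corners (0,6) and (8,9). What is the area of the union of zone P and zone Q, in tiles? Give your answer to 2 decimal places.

By inclusion–exclusion:
Individual areas: |zone P| = 42, |zone Q| = 24.
|zone P∩zone Q|: x∈[1,7], y∈[6,7] → 6·1 = 6.
|zone P ∪ zone Q| = 66 − 6 = 60.00.

60.00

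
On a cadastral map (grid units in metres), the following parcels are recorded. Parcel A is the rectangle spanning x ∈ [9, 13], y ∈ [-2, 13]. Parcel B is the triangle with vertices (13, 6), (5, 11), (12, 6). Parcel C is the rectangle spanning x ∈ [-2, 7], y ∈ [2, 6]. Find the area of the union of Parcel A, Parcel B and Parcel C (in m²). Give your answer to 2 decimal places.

96.71

By inclusion–exclusion:
Individual areas: |Parcel A| = 60, |Parcel B| = 2.5, |Parcel C| = 36.
|Parcel A∩Parcel B| = 1.7857.
|Parcel A∩Parcel C| = 0 (no overlap).
|Parcel B∩Parcel C| = 0.
|Parcel A∩Parcel B∩Parcel C| = 0.
|Parcel A ∪ Parcel B ∪ Parcel C| = 98.5 − 1.7857 + 0 = 96.71.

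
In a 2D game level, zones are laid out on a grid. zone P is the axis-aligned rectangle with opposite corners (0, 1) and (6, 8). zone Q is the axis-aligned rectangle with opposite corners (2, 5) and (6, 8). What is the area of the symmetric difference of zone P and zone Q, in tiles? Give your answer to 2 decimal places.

|zone P∩zone Q|: x∈[2,6], y∈[5,8] → 4·3 = 12.
|zone P △ zone Q| = |zone P| + |zone Q| − 2·|zone P∩zone Q| = 42 + 12 − 24 = 30.00.

30.00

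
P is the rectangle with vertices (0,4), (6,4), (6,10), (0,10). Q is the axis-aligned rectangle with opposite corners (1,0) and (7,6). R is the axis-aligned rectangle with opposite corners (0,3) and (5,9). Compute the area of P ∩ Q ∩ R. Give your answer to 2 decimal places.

The intersection is the polygon with vertices (1,4), (1,6), (5,6), (5,4).
By the shoelace formula its area is 8.00.

8.00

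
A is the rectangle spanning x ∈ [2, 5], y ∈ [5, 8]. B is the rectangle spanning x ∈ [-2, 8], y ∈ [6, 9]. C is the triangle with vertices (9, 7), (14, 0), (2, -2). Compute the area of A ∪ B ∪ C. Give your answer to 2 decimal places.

80.00

By inclusion–exclusion:
Individual areas: |A| = 9, |B| = 30, |C| = 47.
|A∩B|: x∈[2,5], y∈[6,8] → 3·2 = 6.
|A∩C| = 0.
|B∩C| = 0.
|A∩B∩C| = 0.
|A ∪ B ∪ C| = 86 − 6 + 0 = 80.00.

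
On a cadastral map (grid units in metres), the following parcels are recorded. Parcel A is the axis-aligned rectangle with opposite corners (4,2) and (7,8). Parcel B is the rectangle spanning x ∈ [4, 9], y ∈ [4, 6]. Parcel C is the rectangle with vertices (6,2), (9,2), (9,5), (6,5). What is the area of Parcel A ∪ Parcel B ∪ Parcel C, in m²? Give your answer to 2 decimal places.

26.00

By inclusion–exclusion:
Individual areas: |Parcel A| = 18, |Parcel B| = 10, |Parcel C| = 9.
|Parcel A∩Parcel B|: x∈[4,7], y∈[4,6] → 3·2 = 6.
|Parcel A∩Parcel C|: x∈[6,7], y∈[2,5] → 1·3 = 3.
|Parcel B∩Parcel C|: x∈[6,9], y∈[4,5] → 3·1 = 3.
|Parcel A∩Parcel B∩Parcel C| = 1.
|Parcel A ∪ Parcel B ∪ Parcel C| = 37 − 12 + 1 = 26.00.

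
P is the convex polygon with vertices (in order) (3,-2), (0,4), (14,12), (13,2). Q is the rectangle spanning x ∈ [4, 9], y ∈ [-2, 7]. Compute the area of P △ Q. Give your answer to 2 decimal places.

|P| = 102, |Q| = 45, |P∩Q| = 37.5536.
|P △ Q| = |P| + |Q| − 2·|P∩Q| = 102 + 45 − 75.1071 = 71.89.

71.89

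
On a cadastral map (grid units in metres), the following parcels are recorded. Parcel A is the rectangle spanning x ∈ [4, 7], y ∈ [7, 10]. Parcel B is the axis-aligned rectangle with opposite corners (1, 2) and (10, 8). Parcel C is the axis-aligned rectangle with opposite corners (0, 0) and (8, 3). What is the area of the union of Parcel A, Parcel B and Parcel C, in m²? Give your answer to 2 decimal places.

77.00

By inclusion–exclusion:
Individual areas: |Parcel A| = 9, |Parcel B| = 54, |Parcel C| = 24.
|Parcel A∩Parcel B|: x∈[4,7], y∈[7,8] → 3·1 = 3.
|Parcel A∩Parcel C| = 0 (no overlap).
|Parcel B∩Parcel C|: x∈[1,8], y∈[2,3] → 7·1 = 7.
|Parcel A∩Parcel B∩Parcel C| = 0.
|Parcel A ∪ Parcel B ∪ Parcel C| = 87 − 10 + 0 = 77.00.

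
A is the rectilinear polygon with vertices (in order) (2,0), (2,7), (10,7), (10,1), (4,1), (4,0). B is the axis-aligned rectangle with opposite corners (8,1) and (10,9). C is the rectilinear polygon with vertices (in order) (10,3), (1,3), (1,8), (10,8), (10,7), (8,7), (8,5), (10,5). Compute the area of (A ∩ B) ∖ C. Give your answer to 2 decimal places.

|A ∩ B| = 12.
|(A ∩ B) ∩ C| = 4.
|(A ∩ B) ∖ C| = 12 − 4 = 8.00.

8.00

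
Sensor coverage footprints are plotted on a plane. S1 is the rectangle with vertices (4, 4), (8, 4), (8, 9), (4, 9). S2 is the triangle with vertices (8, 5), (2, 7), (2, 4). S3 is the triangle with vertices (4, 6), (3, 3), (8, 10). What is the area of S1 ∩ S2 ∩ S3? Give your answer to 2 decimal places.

1.04

The intersection is the polygon with vertices (5.115,5.962), (4,4.4), (4,6), (4.25,6.25).
By the shoelace formula its area is 1.04.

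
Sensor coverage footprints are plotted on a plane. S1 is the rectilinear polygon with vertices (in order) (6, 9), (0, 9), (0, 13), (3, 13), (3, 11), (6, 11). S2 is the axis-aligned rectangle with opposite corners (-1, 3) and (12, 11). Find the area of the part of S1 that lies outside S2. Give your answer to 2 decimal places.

|S1| = 18, |S1∩S2| = 12.
|S1 ∖ S2| = |S1| − |S1∩S2| = 18 − 12 = 6.00.

6.00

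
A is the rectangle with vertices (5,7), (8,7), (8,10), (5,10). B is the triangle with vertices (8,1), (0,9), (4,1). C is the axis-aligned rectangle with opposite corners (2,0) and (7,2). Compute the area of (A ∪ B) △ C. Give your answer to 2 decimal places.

|A ∪ B| = 25.
|(A ∪ B) ∩ C| = 3.25.
|(A ∪ B) △ C| = 25 + 10 − 6.5 = 28.50.

28.50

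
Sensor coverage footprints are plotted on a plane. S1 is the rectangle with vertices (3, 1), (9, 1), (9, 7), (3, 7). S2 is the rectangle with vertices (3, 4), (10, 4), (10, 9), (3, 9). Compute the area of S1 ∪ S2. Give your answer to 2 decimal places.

By inclusion–exclusion:
Individual areas: |S1| = 36, |S2| = 35.
|S1∩S2|: x∈[3,9], y∈[4,7] → 6·3 = 18.
|S1 ∪ S2| = 71 − 18 = 53.00.

53.00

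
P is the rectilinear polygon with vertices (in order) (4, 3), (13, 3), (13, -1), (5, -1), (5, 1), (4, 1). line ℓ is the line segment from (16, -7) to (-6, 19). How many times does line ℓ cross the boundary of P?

2

The segment meets the boundary at (10.923,-1), (7.538,3).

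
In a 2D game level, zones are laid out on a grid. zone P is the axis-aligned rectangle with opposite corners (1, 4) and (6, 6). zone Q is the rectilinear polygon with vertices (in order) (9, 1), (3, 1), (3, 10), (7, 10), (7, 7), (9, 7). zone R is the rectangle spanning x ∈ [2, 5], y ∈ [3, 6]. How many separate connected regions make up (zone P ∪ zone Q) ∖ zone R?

(zone P ∪ zone Q) ∖ zone R splits into 2 disjoint pieces (area 2, area 42).

2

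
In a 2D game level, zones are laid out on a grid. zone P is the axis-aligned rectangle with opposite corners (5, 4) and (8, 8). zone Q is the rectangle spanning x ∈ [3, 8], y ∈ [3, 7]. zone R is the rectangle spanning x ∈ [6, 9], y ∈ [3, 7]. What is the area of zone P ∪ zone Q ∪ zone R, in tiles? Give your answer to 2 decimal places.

27.00

By inclusion–exclusion:
Individual areas: |zone P| = 12, |zone Q| = 20, |zone R| = 12.
|zone P∩zone Q|: x∈[5,8], y∈[4,7] → 3·3 = 9.
|zone P∩zone R|: x∈[6,8], y∈[4,7] → 2·3 = 6.
|zone Q∩zone R|: x∈[6,8], y∈[3,7] → 2·4 = 8.
|zone P∩zone Q∩zone R| = 6.
|zone P ∪ zone Q ∪ zone R| = 44 − 23 + 6 = 27.00.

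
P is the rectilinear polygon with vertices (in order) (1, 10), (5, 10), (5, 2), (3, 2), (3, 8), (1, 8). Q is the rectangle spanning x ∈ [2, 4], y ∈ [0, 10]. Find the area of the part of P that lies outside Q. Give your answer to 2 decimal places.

10.00

|P| = 20, |P∩Q| = 10.
|P ∖ Q| = |P| − |P∩Q| = 20 − 10 = 10.00.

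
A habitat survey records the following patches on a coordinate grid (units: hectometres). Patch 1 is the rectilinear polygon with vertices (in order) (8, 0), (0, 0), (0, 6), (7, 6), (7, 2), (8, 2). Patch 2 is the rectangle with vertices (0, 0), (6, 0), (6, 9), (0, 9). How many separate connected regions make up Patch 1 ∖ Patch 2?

Patch 1 ∖ Patch 2 is a single connected region.

1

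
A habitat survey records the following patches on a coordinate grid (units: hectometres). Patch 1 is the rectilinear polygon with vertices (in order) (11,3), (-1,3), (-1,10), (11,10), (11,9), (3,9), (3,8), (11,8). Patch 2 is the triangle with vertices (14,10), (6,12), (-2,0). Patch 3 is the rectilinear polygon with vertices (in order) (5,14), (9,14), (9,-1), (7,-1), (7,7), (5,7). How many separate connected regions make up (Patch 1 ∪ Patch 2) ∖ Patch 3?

(Patch 1 ∪ Patch 2) ∖ Patch 3 splits into 2 disjoint pieces (area 53.6167, area 19.925).

2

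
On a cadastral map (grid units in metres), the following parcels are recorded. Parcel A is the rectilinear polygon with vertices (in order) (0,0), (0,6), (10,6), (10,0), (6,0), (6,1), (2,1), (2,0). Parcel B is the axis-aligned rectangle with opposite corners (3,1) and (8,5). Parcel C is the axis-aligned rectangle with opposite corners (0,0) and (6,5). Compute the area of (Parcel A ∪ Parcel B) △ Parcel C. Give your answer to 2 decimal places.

|Parcel A ∪ Parcel B| = 56.
|(Parcel A ∪ Parcel B) ∩ Parcel C| = 26.
|(Parcel A ∪ Parcel B) △ Parcel C| = 56 + 30 − 52 = 34.00.

34.00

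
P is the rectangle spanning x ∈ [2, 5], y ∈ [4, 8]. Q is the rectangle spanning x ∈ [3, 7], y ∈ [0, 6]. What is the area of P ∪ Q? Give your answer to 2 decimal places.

32.00

By inclusion–exclusion:
Individual areas: |P| = 12, |Q| = 24.
|P∩Q|: x∈[3,5], y∈[4,6] → 2·2 = 4.
|P ∪ Q| = 36 − 4 = 32.00.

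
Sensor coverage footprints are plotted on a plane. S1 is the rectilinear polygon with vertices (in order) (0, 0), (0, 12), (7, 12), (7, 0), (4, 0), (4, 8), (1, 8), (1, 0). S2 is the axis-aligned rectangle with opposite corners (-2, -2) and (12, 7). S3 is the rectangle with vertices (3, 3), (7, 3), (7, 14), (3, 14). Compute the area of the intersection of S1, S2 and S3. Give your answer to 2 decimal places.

The intersection is the polygon with vertices (4,7), (7,7), (7,3), (4,3).
By the shoelace formula its area is 12.00.

12.00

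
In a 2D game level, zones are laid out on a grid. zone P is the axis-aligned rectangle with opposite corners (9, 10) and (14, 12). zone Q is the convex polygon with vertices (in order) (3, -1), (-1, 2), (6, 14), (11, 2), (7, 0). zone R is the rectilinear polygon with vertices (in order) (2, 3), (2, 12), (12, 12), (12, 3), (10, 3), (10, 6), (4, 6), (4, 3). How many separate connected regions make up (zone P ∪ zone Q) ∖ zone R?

3

(zone P ∪ zone Q) ∖ zone R splits into 3 disjoint pieces (area 4, area 53.9726, area 2).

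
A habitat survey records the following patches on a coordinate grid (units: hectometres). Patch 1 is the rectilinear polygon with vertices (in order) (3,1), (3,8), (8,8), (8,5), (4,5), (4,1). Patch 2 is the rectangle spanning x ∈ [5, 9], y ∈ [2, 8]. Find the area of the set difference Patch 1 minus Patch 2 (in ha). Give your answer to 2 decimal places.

|Patch 1| = 19, |Patch 1∩Patch 2| = 9.
|Patch 1 ∖ Patch 2| = |Patch 1| − |Patch 1∩Patch 2| = 19 − 9 = 10.00.

10.00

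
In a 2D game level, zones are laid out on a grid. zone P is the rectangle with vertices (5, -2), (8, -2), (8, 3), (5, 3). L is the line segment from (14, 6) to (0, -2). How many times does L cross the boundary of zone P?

The segment meets the boundary at (5,0.857), (8,2.571).

2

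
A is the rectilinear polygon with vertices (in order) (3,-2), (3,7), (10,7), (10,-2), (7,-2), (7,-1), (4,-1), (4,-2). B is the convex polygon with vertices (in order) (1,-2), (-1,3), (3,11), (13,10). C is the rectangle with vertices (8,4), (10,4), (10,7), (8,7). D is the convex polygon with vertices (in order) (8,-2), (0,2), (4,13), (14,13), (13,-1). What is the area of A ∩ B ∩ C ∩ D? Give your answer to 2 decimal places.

2.00

The intersection is the polygon with vertices (8,5), (8,7), (10,7).
By the shoelace formula its area is 2.00.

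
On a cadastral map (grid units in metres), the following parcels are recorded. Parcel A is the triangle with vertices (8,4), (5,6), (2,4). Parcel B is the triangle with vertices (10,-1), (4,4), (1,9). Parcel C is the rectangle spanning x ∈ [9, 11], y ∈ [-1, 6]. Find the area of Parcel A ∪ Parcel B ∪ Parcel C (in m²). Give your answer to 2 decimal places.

25.76

By inclusion–exclusion:
Individual areas: |Parcel A| = 6, |Parcel B| = 7.5, |Parcel C| = 14.
|Parcel A∩Parcel B| = 1.5997.
|Parcel A∩Parcel C| = 0.
|Parcel B∩Parcel C| = 0.1389.
|Parcel A∩Parcel B∩Parcel C| = 0.
|Parcel A ∪ Parcel B ∪ Parcel C| = 27.5 − 1.7386 + 0 = 25.76.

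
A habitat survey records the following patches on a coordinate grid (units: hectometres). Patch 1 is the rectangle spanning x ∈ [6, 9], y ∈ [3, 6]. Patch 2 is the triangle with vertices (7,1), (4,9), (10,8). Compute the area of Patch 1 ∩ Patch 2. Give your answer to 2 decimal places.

7.39

The intersection is the polygon with vertices (6,6), (9,6), (9,5.667), (7.857,3), (6.25,3), (6,3.667).
By the shoelace formula its area is 7.39.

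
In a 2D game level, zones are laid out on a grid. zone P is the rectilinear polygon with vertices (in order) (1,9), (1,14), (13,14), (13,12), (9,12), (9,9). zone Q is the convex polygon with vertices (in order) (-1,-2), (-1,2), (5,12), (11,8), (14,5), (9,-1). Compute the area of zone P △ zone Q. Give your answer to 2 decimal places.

|zone P| = 48, |zone Q| = 126.5, |zone P∩zone Q| = 9.3667.
|zone P △ zone Q| = |zone P| + |zone Q| − 2·|zone P∩zone Q| = 48 + 126.5 − 18.7333 = 155.77.

155.77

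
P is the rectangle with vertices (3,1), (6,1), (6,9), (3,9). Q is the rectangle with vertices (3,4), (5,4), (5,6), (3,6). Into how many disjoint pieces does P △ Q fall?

P △ Q is a single connected region.

1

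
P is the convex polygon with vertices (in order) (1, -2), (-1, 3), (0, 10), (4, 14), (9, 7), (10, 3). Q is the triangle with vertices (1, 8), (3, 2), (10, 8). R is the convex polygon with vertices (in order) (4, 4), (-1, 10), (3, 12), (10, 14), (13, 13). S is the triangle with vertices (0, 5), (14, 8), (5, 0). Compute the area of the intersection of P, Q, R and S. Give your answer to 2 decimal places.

3.41

The intersection is the polygon with vertices (4,4), (2.687,5.576), (6.364,6.364).
By the shoelace formula its area is 3.41.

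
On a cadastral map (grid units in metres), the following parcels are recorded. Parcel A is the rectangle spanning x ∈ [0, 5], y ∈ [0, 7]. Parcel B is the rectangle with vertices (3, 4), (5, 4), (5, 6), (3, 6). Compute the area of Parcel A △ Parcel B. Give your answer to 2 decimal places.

31.00

|Parcel A∩Parcel B|: x∈[3,5], y∈[4,6] → 2·2 = 4.
|Parcel A △ Parcel B| = |Parcel A| + |Parcel B| − 2·|Parcel A∩Parcel B| = 35 + 4 − 8 = 31.00.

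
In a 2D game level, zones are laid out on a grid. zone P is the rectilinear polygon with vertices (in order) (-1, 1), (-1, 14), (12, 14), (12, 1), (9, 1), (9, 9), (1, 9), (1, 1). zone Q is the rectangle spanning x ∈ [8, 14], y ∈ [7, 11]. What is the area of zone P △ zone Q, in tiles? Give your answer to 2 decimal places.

101.00

|zone P| = 105, |zone Q| = 24, |zone P∩zone Q| = 14.
|zone P △ zone Q| = |zone P| + |zone Q| − 2·|zone P∩zone Q| = 105 + 24 − 28 = 101.00.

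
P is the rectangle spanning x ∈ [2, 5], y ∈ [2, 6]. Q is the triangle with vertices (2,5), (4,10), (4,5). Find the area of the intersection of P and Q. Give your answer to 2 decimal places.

1.80

The intersection is the polygon with vertices (4,6), (4,5), (2,5), (2.4,6).
By the shoelace formula its area is 1.80.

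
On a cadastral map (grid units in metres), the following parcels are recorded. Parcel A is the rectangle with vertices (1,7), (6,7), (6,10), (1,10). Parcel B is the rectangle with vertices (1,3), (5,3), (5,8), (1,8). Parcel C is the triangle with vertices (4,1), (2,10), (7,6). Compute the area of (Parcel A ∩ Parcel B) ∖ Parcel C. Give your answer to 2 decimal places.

1.66

|Parcel A ∩ Parcel B| = 4.
|(Parcel A ∩ Parcel B) ∩ Parcel C| = 2.3444.
|(Parcel A ∩ Parcel B) ∖ Parcel C| = 4 − 2.3444 = 1.66.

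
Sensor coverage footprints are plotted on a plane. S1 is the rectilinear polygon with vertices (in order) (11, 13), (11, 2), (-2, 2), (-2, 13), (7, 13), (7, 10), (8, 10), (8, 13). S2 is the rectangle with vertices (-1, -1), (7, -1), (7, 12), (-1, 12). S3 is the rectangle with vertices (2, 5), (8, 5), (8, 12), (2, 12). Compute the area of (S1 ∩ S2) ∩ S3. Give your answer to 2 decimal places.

The region (S1 ∩ S2) ∩ S3 is the polygon with vertices (7,12), (7,10), (7,5), (2,5), (2,12).
By the shoelace formula its area is 35.00.

35.00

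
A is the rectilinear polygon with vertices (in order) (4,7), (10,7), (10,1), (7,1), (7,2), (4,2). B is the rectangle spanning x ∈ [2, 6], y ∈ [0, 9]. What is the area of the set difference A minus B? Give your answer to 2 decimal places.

23.00

|A| = 33, |A∩B| = 10.
|A ∖ B| = |A| − |A∩B| = 33 − 10 = 23.00.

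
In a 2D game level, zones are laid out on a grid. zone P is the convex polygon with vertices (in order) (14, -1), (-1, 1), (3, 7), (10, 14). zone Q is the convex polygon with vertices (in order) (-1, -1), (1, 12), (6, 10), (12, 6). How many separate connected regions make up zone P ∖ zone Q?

2

zone P ∖ zone Q splits into 2 disjoint pieces (area 61.4771, area 0.0985).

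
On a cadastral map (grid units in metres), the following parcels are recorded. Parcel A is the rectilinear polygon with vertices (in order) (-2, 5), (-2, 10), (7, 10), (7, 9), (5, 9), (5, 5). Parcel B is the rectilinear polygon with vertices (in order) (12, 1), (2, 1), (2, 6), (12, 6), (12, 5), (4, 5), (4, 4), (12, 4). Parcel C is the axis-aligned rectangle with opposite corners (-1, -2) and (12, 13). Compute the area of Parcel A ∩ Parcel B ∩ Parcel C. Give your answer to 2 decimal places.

The intersection is the polygon with vertices (4,5), (2,5), (2,6), (5,6), (5,5).
By the shoelace formula its area is 3.00.

3.00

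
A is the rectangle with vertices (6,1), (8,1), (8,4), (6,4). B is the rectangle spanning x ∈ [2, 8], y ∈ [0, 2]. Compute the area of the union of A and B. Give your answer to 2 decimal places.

By inclusion–exclusion:
Individual areas: |A| = 6, |B| = 12.
|A∩B|: x∈[6,8], y∈[1,2] → 2·1 = 2.
|A ∪ B| = 18 − 2 = 16.00.

16.00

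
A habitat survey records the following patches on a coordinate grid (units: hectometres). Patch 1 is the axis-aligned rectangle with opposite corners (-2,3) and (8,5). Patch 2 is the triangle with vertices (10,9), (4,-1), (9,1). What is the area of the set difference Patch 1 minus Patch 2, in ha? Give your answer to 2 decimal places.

|Patch 1| = 20, |Patch 1∩Patch 2| = 2.
|Patch 1 ∖ Patch 2| = |Patch 1| − |Patch 1∩Patch 2| = 20 − 2 = 18.00.

18.00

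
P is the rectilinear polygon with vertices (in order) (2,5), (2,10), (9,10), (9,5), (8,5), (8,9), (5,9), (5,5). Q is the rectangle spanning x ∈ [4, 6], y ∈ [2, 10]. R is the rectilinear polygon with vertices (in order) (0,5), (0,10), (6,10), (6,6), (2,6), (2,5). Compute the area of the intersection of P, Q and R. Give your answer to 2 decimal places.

5.00

The intersection is the polygon with vertices (6,9), (5,9), (5,6), (4,6), (4,10), (6,10).
By the shoelace formula its area is 5.00.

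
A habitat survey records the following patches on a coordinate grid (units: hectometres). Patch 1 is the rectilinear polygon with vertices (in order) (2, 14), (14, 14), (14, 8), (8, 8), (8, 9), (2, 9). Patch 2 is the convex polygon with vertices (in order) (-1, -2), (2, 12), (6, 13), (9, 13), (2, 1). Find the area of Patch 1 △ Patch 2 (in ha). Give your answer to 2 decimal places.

|Patch 1| = 66, |Patch 2| = 56.5, |Patch 1∩Patch 2| = 21.3333.
|Patch 1 △ Patch 2| = |Patch 1| + |Patch 2| − 2·|Patch 1∩Patch 2| = 66 + 56.5 − 42.6667 = 79.83.

79.83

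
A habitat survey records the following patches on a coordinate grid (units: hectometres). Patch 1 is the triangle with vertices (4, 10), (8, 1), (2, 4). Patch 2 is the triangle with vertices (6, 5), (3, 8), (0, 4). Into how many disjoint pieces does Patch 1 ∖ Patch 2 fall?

1

Patch 1 ∖ Patch 2 is a single connected region.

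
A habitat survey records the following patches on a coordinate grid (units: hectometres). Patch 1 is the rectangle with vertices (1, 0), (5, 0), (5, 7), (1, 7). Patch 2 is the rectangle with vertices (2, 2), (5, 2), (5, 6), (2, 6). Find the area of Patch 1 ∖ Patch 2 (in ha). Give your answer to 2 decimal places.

|Patch 1∩Patch 2|: x∈[2,5], y∈[2,6] → 3·4 = 12.
|Patch 1| = 28.
|Patch 1 ∖ Patch 2| = |Patch 1| − |Patch 1∩Patch 2| = 28 − 12 = 16.00.

16.00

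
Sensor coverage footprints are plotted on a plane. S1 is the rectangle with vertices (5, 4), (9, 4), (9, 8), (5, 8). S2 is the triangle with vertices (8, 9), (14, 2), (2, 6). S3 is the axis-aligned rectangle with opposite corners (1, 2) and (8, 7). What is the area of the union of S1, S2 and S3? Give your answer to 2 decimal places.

By inclusion–exclusion:
Individual areas: |S1| = 16, |S2| = 30, |S3| = 35.
|S1∩S2| = 14.2381.
|S1∩S3|: x∈[5,8], y∈[4,7] → 3·3 = 9.
|S2∩S3| = 11.
|S1∩S2∩S3| = 7.5.
|S1 ∪ S2 ∪ S3| = 81 − 34.2381 + 7.5 = 54.26.

54.26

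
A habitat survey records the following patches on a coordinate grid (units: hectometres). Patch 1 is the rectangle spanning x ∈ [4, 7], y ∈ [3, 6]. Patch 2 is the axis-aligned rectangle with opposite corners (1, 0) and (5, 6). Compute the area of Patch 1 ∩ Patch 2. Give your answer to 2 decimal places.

|Patch 1∩Patch 2|: x∈[4,5], y∈[3,6] → 1·3 = 3.

3.00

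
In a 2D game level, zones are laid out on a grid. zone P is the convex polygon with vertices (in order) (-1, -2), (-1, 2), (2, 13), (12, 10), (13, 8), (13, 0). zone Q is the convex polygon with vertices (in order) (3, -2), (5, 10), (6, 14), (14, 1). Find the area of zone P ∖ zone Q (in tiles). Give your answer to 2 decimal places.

|zone P| = 160.5, |zone P∩zone Q| = 80.9327.
|zone P ∖ zone Q| = |zone P| − |zone P∩zone Q| = 160.5 − 80.9327 = 79.57.

79.57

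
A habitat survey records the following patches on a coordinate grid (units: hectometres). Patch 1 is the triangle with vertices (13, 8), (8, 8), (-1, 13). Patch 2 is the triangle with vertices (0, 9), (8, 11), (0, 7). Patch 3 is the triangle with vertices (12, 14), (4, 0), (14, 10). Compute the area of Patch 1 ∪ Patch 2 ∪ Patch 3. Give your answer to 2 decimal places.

46.75

By inclusion–exclusion:
Individual areas: |Patch 1| = 12.5, |Patch 2| = 8, |Patch 3| = 30.
|Patch 1∩Patch 2| = 0.9689.
|Patch 1∩Patch 3| = 2.777.
|Patch 2∩Patch 3| = 0.
|Patch 1∩Patch 2∩Patch 3| = 0.
|Patch 1 ∪ Patch 2 ∪ Patch 3| = 50.5 − 3.7459 + 0 = 46.75.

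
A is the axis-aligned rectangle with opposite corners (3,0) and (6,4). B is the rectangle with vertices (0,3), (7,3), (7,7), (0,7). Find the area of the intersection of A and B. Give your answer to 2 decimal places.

3.00

|A∩B|: x∈[3,6], y∈[3,4] → 3·1 = 3.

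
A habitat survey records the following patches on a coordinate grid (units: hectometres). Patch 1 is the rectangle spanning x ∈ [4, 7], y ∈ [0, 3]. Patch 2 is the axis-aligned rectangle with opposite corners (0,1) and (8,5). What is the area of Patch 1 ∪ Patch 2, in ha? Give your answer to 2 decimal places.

By inclusion–exclusion:
Individual areas: |Patch 1| = 9, |Patch 2| = 32.
|Patch 1∩Patch 2|: x∈[4,7], y∈[1,3] → 3·2 = 6.
|Patch 1 ∪ Patch 2| = 41 − 6 = 35.00.

35.00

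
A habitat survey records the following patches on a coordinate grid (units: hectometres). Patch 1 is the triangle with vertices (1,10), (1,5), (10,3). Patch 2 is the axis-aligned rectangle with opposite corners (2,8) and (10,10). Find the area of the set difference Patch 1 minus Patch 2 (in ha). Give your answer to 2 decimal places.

21.54

|Patch 1| = 22.5, |Patch 1∩Patch 2| = 0.9603.
|Patch 1 ∖ Patch 2| = |Patch 1| − |Patch 1∩Patch 2| = 22.5 − 0.9603 = 21.54.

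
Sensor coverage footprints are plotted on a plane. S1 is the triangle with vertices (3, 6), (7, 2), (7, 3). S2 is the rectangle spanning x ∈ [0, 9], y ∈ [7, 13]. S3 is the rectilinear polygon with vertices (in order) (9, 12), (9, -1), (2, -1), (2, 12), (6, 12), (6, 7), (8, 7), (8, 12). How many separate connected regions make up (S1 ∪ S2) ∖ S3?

(S1 ∪ S2) ∖ S3 is a single connected region.

1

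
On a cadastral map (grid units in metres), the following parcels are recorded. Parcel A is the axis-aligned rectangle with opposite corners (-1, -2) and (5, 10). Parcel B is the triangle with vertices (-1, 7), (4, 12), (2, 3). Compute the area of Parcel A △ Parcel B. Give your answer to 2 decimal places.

|Parcel A| = 72, |Parcel B| = 17.5, |Parcel A∩Parcel B| = 15.9444.
|Parcel A △ Parcel B| = |Parcel A| + |Parcel B| − 2·|Parcel A∩Parcel B| = 72 + 17.5 − 31.8889 = 57.61.

57.61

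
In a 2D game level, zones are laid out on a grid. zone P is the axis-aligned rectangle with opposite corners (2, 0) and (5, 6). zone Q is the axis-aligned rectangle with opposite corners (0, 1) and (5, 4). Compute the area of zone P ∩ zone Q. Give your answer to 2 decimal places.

9.00

|zone P∩zone Q|: x∈[2,5], y∈[1,4] → 3·3 = 9.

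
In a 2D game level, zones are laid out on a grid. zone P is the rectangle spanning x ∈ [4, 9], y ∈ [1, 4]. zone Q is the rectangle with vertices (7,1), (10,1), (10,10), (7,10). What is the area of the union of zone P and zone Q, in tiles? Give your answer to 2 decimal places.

36.00

By inclusion–exclusion:
Individual areas: |zone P| = 15, |zone Q| = 27.
|zone P∩zone Q|: x∈[7,9], y∈[1,4] → 2·3 = 6.
|zone P ∪ zone Q| = 42 − 6 = 36.00.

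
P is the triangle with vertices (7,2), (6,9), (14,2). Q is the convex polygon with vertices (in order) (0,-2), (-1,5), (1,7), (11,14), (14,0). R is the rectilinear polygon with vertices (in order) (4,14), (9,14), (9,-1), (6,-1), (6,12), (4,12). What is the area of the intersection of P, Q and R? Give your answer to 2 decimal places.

13.56

The intersection is the polygon with vertices (9,6.375), (9,2), (7,2), (6,9).
By the shoelace formula its area is 13.56.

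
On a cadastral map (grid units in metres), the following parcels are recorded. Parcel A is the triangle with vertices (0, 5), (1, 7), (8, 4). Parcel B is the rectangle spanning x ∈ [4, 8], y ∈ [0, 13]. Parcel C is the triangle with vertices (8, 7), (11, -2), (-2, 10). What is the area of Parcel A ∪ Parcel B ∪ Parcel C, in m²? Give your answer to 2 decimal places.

77.05

By inclusion–exclusion:
Individual areas: |Parcel A| = 8.5, |Parcel B| = 52, |Parcel C| = 40.5.
|Parcel A∩Parcel B| = 2.4286.
|Parcel A∩Parcel C| = 4.0145.
|Parcel B∩Parcel C| = 19.9385.
|Parcel A∩Parcel B∩Parcel C| = 2.4286.
|Parcel A ∪ Parcel B ∪ Parcel C| = 101 − 26.3815 + 2.4286 = 77.05.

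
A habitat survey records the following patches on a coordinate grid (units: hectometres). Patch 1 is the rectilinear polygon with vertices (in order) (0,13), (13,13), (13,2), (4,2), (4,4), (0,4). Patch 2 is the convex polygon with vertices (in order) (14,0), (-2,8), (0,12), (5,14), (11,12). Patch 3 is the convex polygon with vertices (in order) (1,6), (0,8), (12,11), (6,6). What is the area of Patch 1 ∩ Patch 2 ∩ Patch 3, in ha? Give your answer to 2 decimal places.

The intersection is the polygon with vertices (11.379,10.483), (6,6), (2,6), (0.667,6.667), (0,8), (11.294,10.823).
By the shoelace formula its area is 25.54.

25.54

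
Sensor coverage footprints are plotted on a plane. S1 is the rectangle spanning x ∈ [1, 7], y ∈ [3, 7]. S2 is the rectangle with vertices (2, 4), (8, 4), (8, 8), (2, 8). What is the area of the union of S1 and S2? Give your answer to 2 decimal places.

By inclusion–exclusion:
Individual areas: |S1| = 24, |S2| = 24.
|S1∩S2|: x∈[2,7], y∈[4,7] → 5·3 = 15.
|S1 ∪ S2| = 48 − 15 = 33.00.

33.00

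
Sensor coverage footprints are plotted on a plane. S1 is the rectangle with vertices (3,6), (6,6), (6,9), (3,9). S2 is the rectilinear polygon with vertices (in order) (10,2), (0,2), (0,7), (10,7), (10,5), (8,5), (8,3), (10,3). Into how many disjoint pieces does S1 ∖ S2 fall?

S1 ∖ S2 is a single connected region.

1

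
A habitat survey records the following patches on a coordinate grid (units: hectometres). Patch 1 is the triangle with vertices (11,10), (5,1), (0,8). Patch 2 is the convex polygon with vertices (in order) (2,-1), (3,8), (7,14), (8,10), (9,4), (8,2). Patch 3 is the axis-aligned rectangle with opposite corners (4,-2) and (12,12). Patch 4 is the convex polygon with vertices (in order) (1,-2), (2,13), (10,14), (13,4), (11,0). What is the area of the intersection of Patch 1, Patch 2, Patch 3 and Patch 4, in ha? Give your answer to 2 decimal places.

The intersection is the polygon with vertices (4,8.727), (8.088,9.471), (8.6,6.4), (5,1), (4,2.4).
By the shoelace formula its area is 26.24.

26.24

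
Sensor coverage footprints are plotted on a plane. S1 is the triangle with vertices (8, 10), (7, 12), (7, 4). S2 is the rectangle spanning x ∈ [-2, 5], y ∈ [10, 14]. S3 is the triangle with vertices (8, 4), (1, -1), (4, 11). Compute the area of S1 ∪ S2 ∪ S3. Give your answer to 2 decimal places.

By inclusion–exclusion:
Individual areas: |S1| = 4, |S2| = 28, |S3| = 34.5.
|S1∩S2| = 0.
|S1∩S3| = 0.1976.
|S2∩S3| = 0.4107.
|S1∩S2∩S3| = 0.
|S1 ∪ S2 ∪ S3| = 66.5 − 0.6083 + 0 = 65.89.

65.89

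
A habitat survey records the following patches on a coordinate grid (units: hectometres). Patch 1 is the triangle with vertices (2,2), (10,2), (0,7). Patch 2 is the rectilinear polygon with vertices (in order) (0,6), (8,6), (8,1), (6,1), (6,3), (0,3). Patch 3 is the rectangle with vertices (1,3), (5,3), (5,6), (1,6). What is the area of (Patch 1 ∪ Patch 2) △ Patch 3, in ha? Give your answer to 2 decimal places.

22.00

|Patch 1 ∪ Patch 2| = 34.
|(Patch 1 ∪ Patch 2) ∩ Patch 3| = 12.
|(Patch 1 ∪ Patch 2) △ Patch 3| = 34 + 12 − 24 = 22.00.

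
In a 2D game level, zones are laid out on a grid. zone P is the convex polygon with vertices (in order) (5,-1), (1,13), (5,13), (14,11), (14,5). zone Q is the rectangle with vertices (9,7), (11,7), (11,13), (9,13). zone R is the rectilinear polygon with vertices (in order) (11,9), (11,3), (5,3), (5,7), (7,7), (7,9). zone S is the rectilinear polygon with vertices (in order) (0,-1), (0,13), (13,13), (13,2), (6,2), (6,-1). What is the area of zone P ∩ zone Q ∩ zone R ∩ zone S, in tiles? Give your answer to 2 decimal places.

4.00

The intersection is the polygon with vertices (9,7), (9,9), (11,9), (11,7).
By the shoelace formula its area is 4.00.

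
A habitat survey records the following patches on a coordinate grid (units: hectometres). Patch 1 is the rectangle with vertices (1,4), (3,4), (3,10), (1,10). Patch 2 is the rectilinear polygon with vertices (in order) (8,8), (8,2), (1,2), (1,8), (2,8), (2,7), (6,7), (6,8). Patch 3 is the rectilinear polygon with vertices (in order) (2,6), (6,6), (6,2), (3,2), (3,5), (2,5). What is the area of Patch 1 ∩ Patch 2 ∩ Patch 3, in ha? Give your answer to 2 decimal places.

1.00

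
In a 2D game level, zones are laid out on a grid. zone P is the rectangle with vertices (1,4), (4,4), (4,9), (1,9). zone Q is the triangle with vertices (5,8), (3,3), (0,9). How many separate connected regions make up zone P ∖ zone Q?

zone P ∖ zone Q splits into 3 disjoint pieces (area 0.45, area 1.5, area 2.25).

3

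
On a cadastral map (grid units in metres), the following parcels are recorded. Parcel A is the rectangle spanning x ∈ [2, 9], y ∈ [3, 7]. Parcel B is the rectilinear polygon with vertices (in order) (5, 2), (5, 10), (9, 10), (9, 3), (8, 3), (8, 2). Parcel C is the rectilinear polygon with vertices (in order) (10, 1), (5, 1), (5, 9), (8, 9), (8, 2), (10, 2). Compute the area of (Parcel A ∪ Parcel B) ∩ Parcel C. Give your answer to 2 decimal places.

21.00

The region (Parcel A ∪ Parcel B) ∩ Parcel C is the polygon with vertices (8,2), (5,2), (5,3), (5,7), (5,9), (8,9), (8,3).
By the shoelace formula its area is 21.00.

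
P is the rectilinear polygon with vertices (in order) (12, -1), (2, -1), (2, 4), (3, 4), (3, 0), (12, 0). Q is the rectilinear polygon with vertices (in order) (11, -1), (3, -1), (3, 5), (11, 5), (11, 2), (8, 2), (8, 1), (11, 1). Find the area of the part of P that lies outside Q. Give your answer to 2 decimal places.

|P| = 14, |P∩Q| = 8.
|P ∖ Q| = |P| − |P∩Q| = 14 − 8 = 6.00.

6.00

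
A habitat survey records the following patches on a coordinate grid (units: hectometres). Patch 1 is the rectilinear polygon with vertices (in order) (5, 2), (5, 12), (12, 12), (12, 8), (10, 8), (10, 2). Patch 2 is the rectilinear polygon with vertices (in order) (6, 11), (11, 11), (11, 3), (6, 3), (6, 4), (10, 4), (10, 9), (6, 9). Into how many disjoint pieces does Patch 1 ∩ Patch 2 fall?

Patch 1 ∩ Patch 2 splits into 2 disjoint pieces (area 11, area 4).

2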